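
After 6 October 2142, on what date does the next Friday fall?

Oct 6, 2142 is a Saturday.
From Saturday to the next Friday is 6 days.
Oct 6, 2142 + 6 = Oct 12, 2142.

October 12, 2142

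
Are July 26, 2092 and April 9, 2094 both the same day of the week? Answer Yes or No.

From Jul 26, 2092 to Apr 9, 2094 is 622 days.
622 mod 7 = 6, so they are different weekdays.
(Jul 26, 2092 is a Saturday; Apr 9, 2094 is a Friday.)

No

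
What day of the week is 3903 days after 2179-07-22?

First find the weekday of Jul 22, 2179. Doomsday rule: the anchor day for the 2100s is Sunday. For year 79: 79÷12 = 6 r 7, and 7÷4 = 1, so 6+7+1 = 14.
Sunday + 14 ≡ Sunday — that's 2179's doomsday.
In July the doomsday date is Jul 11.
Jul 22 is 11 days after Jul 11; 11 mod 7 = 4, so Sunday + 4 = Thursday.
3903 mod 7 = 4, so 3903 days after a Thursday is Thursday + 4 = Monday.

Monday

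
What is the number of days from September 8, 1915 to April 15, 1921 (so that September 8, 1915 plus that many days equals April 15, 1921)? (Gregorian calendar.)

2046

Sep 8, 1915 → Sep 8, 1916: 366 days (Feb 29, 1916 is in that span).
Sep 8, 1916 → Sep 8, 1917: 365 days.
Sep 8, 1917 → Sep 8, 1918: 365 days.
Sep 8, 1918 → Sep 8, 1919: 365 days.
Sep 8, 1919 → Sep 8, 1920: 366 days (Feb 29, 1920 is in that span).
Sep 8, 1920 → Oct 8, 1920: 30 days (September has 30).
Oct 8, 1920 → Nov 8, 1920: 31 days (October has 31).
Nov 8, 1920 → Dec 8, 1920: 30 days (November has 30).
Dec 8, 1920 → Jan 8, 1921: 31 days (December has 31).
Jan 8, 1921 → Feb 8, 1921: 31 days (January has 31).
Feb 8, 1921 → Mar 8, 1921: 28 days (February has 28).
Mar 8, 1921 → Apr 8, 1921: 31 days (March has 31).
Apr 8, 1921 → Apr 15, 1921: 7 days.
Total: 2046 days.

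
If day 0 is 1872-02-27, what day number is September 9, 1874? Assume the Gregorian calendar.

Feb 27, 1872 → Feb 27, 1873: 366 days (Feb 29, 1872 is in that span).
Feb 27, 1873 → Feb 27, 1874: 365 days.
Feb 27, 1874 → Mar 27, 1874: 28 days (February has 28).
Mar 27, 1874 → Apr 27, 1874: 31 days (March has 31).
Apr 27, 1874 → May 27, 1874: 30 days (April has 30).
May 27, 1874 → Jun 27, 1874: 31 days (May has 31).
Jun 27, 1874 → Jul 27, 1874: 30 days (June has 30).
Jul 27, 1874 → Aug 27, 1874: 31 days (July has 31).
Aug 27, 1874 → Sep 9, 1874: 13 days.
Total: 925 days.

925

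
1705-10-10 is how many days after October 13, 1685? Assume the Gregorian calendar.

7301

Oct 13, 1685 → Oct 13, 1686: 365 days.
Oct 13, 1686 → Oct 13, 1687: 365 days.
Oct 13, 1687 → Oct 13, 1688: 366 days (Feb 29, 1688 is in that span).
Oct 13, 1688 → Oct 13, 1689: 365 days.
Oct 13, 1689 → Oct 13, 1690: 365 days.
Oct 13, 1690 → Oct 13, 1691: 365 days.
Oct 13, 1691 → Oct 13, 1692: 366 days (Feb 29, 1692 is in that span).
Oct 13, 1692 → Oct 13, 1693: 365 days.
Oct 13, 1693 → Oct 13, 1694: 365 days.
Oct 13, 1694 → Oct 13, 1695: 365 days.
Oct 13, 1695 → Oct 13, 1696: 366 days (Feb 29, 1696 is in that span).
Oct 13, 1696 → Oct 13, 1697: 365 days.
Oct 13, 1697 → Oct 13, 1698: 365 days.
Oct 13, 1698 → Oct 13, 1699: 365 days.
Oct 13, 1699 → Oct 13, 1700: 365 days.
Oct 13, 1700 → Oct 13, 1701: 365 days.
Oct 13, 1701 → Oct 13, 1702: 365 days.
Oct 13, 1702 → Oct 13, 1703: 365 days.
Oct 13, 1703 → Oct 13, 1704: 366 days (Feb 29, 1704 is in that span).
Oct 13, 1704 → Nov 13, 1704: 31 days (October has 31).
Nov 13, 1704 → Dec 13, 1704: 30 days (November has 30).
Dec 13, 1704 → Jan 13, 1705: 31 days (December has 31).
Jan 13, 1705 → Feb 13, 1705: 31 days (January has 31).
Feb 13, 1705 → Mar 13, 1705: 28 days (February has 28).
Mar 13, 1705 → Apr 13, 1705: 31 days (March has 31).
Apr 13, 1705 → May 13, 1705: 30 days (April has 30).
May 13, 1705 → Jun 13, 1705: 31 days (May has 31).
Jun 13, 1705 → Jul 13, 1705: 30 days (June has 30).
Jul 13, 1705 → Aug 13, 1705: 31 days (July has 31).
Aug 13, 1705 → Sep 13, 1705: 31 days (August has 31).
Sep 13, 1705 → Oct 10, 1705: 27 days.
Total: 7301 days.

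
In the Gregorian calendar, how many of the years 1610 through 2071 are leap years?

112

Multiples of 4 in [1610,2071]: 115.
Of those, multiples of 100: 4 (not leap unless ÷400).
Multiples of 400: 1.
Leap years = 115 − 4 + 1 = 112.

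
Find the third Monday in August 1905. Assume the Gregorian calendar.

August 1, 1905 is a Tuesday.
The first Monday is therefore August 7 (6 days later).
The third Monday is 7 + 2×7 = August 21.

August 21, 1905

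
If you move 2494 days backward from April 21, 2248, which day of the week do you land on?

Wednesday

First find the weekday of Apr 21, 2248. Doomsday rule: the anchor day for the 2200s is Friday. For year 48: 48÷12 = 4 r 0, and 0÷4 = 0, so 4+0+0 = 4.
Friday + 4 ≡ Tuesday — that's 2248's doomsday.
In April the doomsday date is Apr 4.
Apr 21 is 17 days after Apr 4; 17 mod 7 = 3, so Tuesday + 3 = Friday.
2494 mod 7 = 2, so 2494 days before a Friday is Friday − 2 = Wednesday.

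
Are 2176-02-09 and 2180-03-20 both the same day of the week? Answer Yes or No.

From Feb 9, 2176 to Mar 20, 2180 is 1501 days.
1501 mod 7 = 3, so they are different weekdays.
(Feb 9, 2176 is a Friday; Mar 20, 2180 is a Monday.)

No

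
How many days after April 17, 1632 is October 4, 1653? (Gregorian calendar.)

Apr 17, 1632 → Apr 17, 1633: 365 days.
Apr 17, 1633 → Apr 17, 1634: 365 days.
Apr 17, 1634 → Apr 17, 1635: 365 days.
Apr 17, 1635 → Apr 17, 1636: 366 days (Feb 29, 1636 is in that span).
Apr 17, 1636 → Apr 17, 1637: 365 days.
Apr 17, 1637 → Apr 17, 1638: 365 days.
Apr 17, 1638 → Apr 17, 1639: 365 days.
Apr 17, 1639 → Apr 17, 1640: 366 days (Feb 29, 1640 is in that span).
Apr 17, 1640 → Apr 17, 1641: 365 days.
Apr 17, 1641 → Apr 17, 1642: 365 days.
Apr 17, 1642 → Apr 17, 1643: 365 days.
Apr 17, 1643 → Apr 17, 1644: 366 days (Feb 29, 1644 is in that span).
Apr 17, 1644 → Apr 17, 1645: 365 days.
Apr 17, 1645 → Apr 17, 1646: 365 days.
Apr 17, 1646 → Apr 17, 1647: 365 days.
Apr 17, 1647 → Apr 17, 1648: 366 days (Feb 29, 1648 is in that span).
Apr 17, 1648 → Apr 17, 1649: 365 days.
Apr 17, 1649 → Apr 17, 1650: 365 days.
Apr 17, 1650 → Apr 17, 1651: 365 days.
Apr 17, 1651 → Apr 17, 1652: 366 days (Feb 29, 1652 is in that span).
Apr 17, 1652 → Apr 17, 1653: 365 days.
Apr 17, 1653 → May 17, 1653: 30 days (April has 30).
May 17, 1653 → Jun 17, 1653: 31 days (May has 31).
Jun 17, 1653 → Jul 17, 1653: 30 days (June has 30).
Jul 17, 1653 → Aug 17, 1653: 31 days (July has 31).
Aug 17, 1653 → Sep 17, 1653: 31 days (August has 31).
Sep 17, 1653 → Oct 4, 1653: 17 days.
Total: 7840 days.

7840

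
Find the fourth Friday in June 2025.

June 27, 2025

June 1, 2025 is a Sunday.
The first Friday is therefore June 6 (5 days later).
The fourth Friday is 6 + 3×7 = June 27.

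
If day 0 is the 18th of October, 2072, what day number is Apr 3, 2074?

Oct 18, 2072 → Oct 18, 2073: 365 days.
Oct 18, 2073 → Nov 18, 2073: 31 days (October has 31).
Nov 18, 2073 → Dec 18, 2073: 30 days (November has 30).
Dec 18, 2073 → Jan 18, 2074: 31 days (December has 31).
Jan 18, 2074 → Feb 18, 2074: 31 days (January has 31).
Feb 18, 2074 → Mar 18, 2074: 28 days (February has 28).
Mar 18, 2074 → Apr 3, 2074: 16 days.
Total: 532 days.

532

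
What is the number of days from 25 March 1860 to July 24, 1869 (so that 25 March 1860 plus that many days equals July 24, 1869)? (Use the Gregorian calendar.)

3408

Mar 25, 1860 → Mar 25, 1861: 365 days.
Mar 25, 1861 → Mar 25, 1862: 365 days.
Mar 25, 1862 → Mar 25, 1863: 365 days.
Mar 25, 1863 → Mar 25, 1864: 366 days (Feb 29, 1864 is in that span).
Mar 25, 1864 → Mar 25, 1865: 365 days.
Mar 25, 1865 → Mar 25, 1866: 365 days.
Mar 25, 1866 → Mar 25, 1867: 365 days.
Mar 25, 1867 → Mar 25, 1868: 366 days (Feb 29, 1868 is in that span).
Mar 25, 1868 → Mar 25, 1869: 365 days.
Mar 25, 1869 → Apr 25, 1869: 31 days (March has 31).
Apr 25, 1869 → May 25, 1869: 30 days (April has 30).
May 25, 1869 → Jun 25, 1869: 31 days (May has 31).
Jun 25, 1869 → Jul 24, 1869: 29 days.
Total: 3408 days.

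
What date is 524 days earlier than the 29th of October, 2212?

May 24, 2211

−366 (one year; includes Feb 29, 2212) → Oct 29, 2211 (158 left).
−29 → Sep 30, 2211 (end of Sep, 30 days; 129 left).
−30 → Aug 31, 2211 (end of Aug, 31 days; 99 left).
−31 → Jul 31, 2211 (end of Jul, 31 days; 68 left).
−31 → Jun 30, 2211 (end of Jun, 30 days; 37 left).
−30 → May 31, 2211 (end of May, 31 days; 7 left).
−7 → May 24, 2211.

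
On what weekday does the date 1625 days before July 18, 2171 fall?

Jul 18, 2171 is a Thursday.
1625 mod 7 = 1, so 1625 days before a Thursday is Thursday − 1 = Wednesday.

Wednesday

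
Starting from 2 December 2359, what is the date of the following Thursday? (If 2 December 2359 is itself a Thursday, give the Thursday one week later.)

December 3, 2359

Dec 2, 2359 is a Wednesday.
From Wednesday to the next Thursday is 1 day.
Dec 2, 2359 + 1 = Dec 3, 2359.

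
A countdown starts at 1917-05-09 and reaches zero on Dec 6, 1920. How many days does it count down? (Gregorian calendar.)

May 9, 1917 → May 9, 1918: 365 days.
May 9, 1918 → May 9, 1919: 365 days.
May 9, 1919 → May 9, 1920: 366 days (Feb 29, 1920 is in that span).
May 9, 1920 → Jun 9, 1920: 31 days (May has 31).
Jun 9, 1920 → Jul 9, 1920: 30 days (June has 30).
Jul 9, 1920 → Aug 9, 1920: 31 days (July has 31).
Aug 9, 1920 → Sep 9, 1920: 31 days (August has 31).
Sep 9, 1920 → Oct 9, 1920: 30 days (September has 30).
Oct 9, 1920 → Nov 9, 1920: 31 days (October has 31).
Nov 9, 1920 → Dec 6, 1920: 27 days.
Total: 1307 days.

1307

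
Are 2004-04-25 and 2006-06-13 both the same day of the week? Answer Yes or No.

No

From Apr 25, 2004 to Jun 13, 2006 is 779 days.
779 mod 7 = 2, so they are different weekdays.
(Apr 25, 2004 is a Sunday; Jun 13, 2006 is a Tuesday.)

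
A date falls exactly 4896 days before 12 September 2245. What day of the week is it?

Tuesday

First find the weekday of Sep 12, 2245. Doomsday rule: the anchor day for the 2200s is Friday. For year 45: 45÷12 = 3 r 9, and 9÷4 = 2, so 3+9+2 = 14.
Friday + 14 ≡ Friday — that's 2245's doomsday.
In September the doomsday date is Sep 5.
Sep 12 is 7 days after Sep 5; 7 mod 7 = 0, so Friday + 0 = Friday.
4896 mod 7 = 3, so 4896 days before a Friday is Friday − 3 = Tuesday.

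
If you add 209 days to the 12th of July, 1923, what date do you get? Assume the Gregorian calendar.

Jul has 31 days: +20 → Aug 1, 1923 (189 left).
Aug has 31 days: +31 → Sep 1, 1923 (158 left).
Sep has 30 days: +30 → Oct 1, 1923 (128 left).
Oct has 31 days: +31 → Nov 1, 1923 (97 left).
Nov has 30 days: +30 → Dec 1, 1923 (67 left).
Dec has 31 days: +31 → Jan 1, 1924 (36 left).
Jan has 31 days: +31 → Feb 1, 1924 (5 left).
+5 → Feb 6, 1924.

February 6, 1924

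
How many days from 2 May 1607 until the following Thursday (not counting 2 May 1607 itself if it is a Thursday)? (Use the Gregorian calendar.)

May 2, 1607 is a Wednesday.
From Wednesday to the next Thursday is 1 day.

1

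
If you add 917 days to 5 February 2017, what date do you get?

August 11, 2019

+365 (one year) → Feb 5, 2018 (552 left).
+365 (one year) → Feb 5, 2019 (187 left).
Feb has 28 days: +24 → Mar 1, 2019 (163 left).
Mar has 31 days: +31 → Apr 1, 2019 (132 left).
Apr has 30 days: +30 → May 1, 2019 (102 left).
May has 31 days: +31 → Jun 1, 2019 (71 left).
Jun has 30 days: +30 → Jul 1, 2019 (41 left).
Jul has 31 days: +31 → Aug 1, 2019 (10 left).
+10 → Aug 11, 2019.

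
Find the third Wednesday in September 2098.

September 17, 2098

September 1, 2098 is a Monday.
The first Wednesday is therefore September 3 (2 days later).
The third Wednesday is 3 + 2×7 = September 17.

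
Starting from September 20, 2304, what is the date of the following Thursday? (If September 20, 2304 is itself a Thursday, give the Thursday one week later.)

September 22, 2304

Sep 20, 2304 is a Tuesday.
From Tuesday to the next Thursday is 2 days.
Sep 20, 2304 + 2 = Sep 22, 2304.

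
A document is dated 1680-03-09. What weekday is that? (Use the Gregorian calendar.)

Saturday

Doomsday rule: the anchor day for the 1600s is Tuesday. For year 80: 80÷12 = 6 r 8, and 8÷4 = 2, so 6+8+2 = 16.
Tuesday + 16 ≡ Thursday — that's 1680's doomsday.
In March the doomsday date is Mar 14.
Mar 9 is 5 days before Mar 14; 5 mod 7 = 5, so Thursday − 5 = Saturday.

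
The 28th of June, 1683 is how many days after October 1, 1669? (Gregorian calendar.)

5018

Oct 1, 1669 → Oct 1, 1670: 365 days.
Oct 1, 1670 → Oct 1, 1671: 365 days.
Oct 1, 1671 → Oct 1, 1672: 366 days (Feb 29, 1672 is in that span).
Oct 1, 1672 → Oct 1, 1673: 365 days.
Oct 1, 1673 → Oct 1, 1674: 365 days.
Oct 1, 1674 → Oct 1, 1675: 365 days.
Oct 1, 1675 → Oct 1, 1676: 366 days (Feb 29, 1676 is in that span).
Oct 1, 1676 → Oct 1, 1677: 365 days.
Oct 1, 1677 → Oct 1, 1678: 365 days.
Oct 1, 1678 → Oct 1, 1679: 365 days.
Oct 1, 1679 → Oct 1, 1680: 366 days (Feb 29, 1680 is in that span).
Oct 1, 1680 → Oct 1, 1681: 365 days.
Oct 1, 1681 → Oct 1, 1682: 365 days.
Oct 1, 1682 → Nov 1, 1682: 31 days (October has 31).
Nov 1, 1682 → Dec 1, 1682: 30 days (November has 30).
Dec 1, 1682 → Jan 1, 1683: 31 days (December has 31).
Jan 1, 1683 → Feb 1, 1683: 31 days (January has 31).
Feb 1, 1683 → Mar 1, 1683: 28 days (February has 28).
Mar 1, 1683 → Apr 1, 1683: 31 days (March has 31).
Apr 1, 1683 → May 1, 1683: 30 days (April has 30).
May 1, 1683 → Jun 1, 1683: 31 days (May has 31).
Jun 1, 1683 → Jun 28, 1683: 27 days.
Total: 5018 days.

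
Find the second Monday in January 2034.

January 1, 2034 is a Sunday.
The first Monday is therefore January 2 (1 days later).
The second Monday is 2 + 1×7 = January 9.

January 9, 2034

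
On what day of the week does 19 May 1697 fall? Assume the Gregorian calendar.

Sunday

Doomsday rule: the anchor day for the 1600s is Tuesday. For year 97: 97÷12 = 8 r 1, and 1÷4 = 0, so 8+1+0 = 9.
Tuesday + 9 ≡ Thursday — that's 1697's doomsday.
In May the doomsday date is May 9.
May 19 is 10 days after May 9; 10 mod 7 = 3, so Thursday + 3 = Sunday.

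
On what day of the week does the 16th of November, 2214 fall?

Wednesday

Doomsday rule: the anchor day for the 2200s is Friday. For year 14: 14÷12 = 1 r 2, and 2÷4 = 0, so 1+2+0 = 3.
Friday + 3 ≡ Monday — that's 2214's doomsday.
In November the doomsday date is Nov 7.
Nov 16 is 9 days after Nov 7; 9 mod 7 = 2, so Monday + 2 = Wednesday.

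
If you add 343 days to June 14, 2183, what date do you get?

Jun has 30 days: +17 → Jul 1, 2183 (326 left).
Jul has 31 days: +31 → Aug 1, 2183 (295 left).
Aug has 31 days: +31 → Sep 1, 2183 (264 left).
Sep has 30 days: +30 → Oct 1, 2183 (234 left).
Oct has 31 days: +31 → Nov 1, 2183 (203 left).
Nov has 30 days: +30 → Dec 1, 2183 (173 left).
Dec has 31 days: +31 → Jan 1, 2184 (142 left).
Jan has 31 days: +31 → Feb 1, 2184 (111 left).
Feb has 29 days: +29 → Mar 1, 2184 (82 left).
Mar has 31 days: +31 → Apr 1, 2184 (51 left).
Apr has 30 days: +30 → May 1, 2184 (21 left).
+21 → May 22, 2184.

May 22, 2184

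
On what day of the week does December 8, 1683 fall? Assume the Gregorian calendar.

Doomsday rule: the anchor day for the 1600s is Tuesday. For year 83: 83÷12 = 6 r 11, and 11÷4 = 2, so 6+11+2 = 19.
Tuesday + 19 ≡ Sunday — that's 1683's doomsday.
In December the doomsday date is Dec 12.
Dec 8 is 4 days before Dec 12; 4 mod 7 = 4, so Sunday − 4 = Wednesday.

Wednesday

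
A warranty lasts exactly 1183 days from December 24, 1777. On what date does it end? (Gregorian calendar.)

March 21, 1781

+365 (one year) → Dec 24, 1778 (818 left).
+365 (one year) → Dec 24, 1779 (453 left).
+366 (one year; includes Feb 29, 1780) → Dec 24, 1780 (87 left).
Dec has 31 days: +8 → Jan 1, 1781 (79 left).
Jan has 31 days: +31 → Feb 1, 1781 (48 left).
Feb has 28 days: +28 → Mar 1, 1781 (20 left).
+20 → Mar 21, 1781.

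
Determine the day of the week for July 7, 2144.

Doomsday rule: the anchor day for the 2100s is Sunday. For year 44: 44÷12 = 3 r 8, and 8÷4 = 2, so 3+8+2 = 13.
Sunday + 13 ≡ Saturday — that's 2144's doomsday.
In July the doomsday date is Jul 11.
Jul 7 is 4 days before Jul 11; 4 mod 7 = 4, so Saturday − 4 = Tuesday.

Tuesday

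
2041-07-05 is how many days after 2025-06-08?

5871

Jun 8, 2025 → Jun 8, 2026: 365 days.
Jun 8, 2026 → Jun 8, 2027: 365 days.
Jun 8, 2027 → Jun 8, 2028: 366 days (Feb 29, 2028 is in that span).
Jun 8, 2028 → Jun 8, 2029: 365 days.
Jun 8, 2029 → Jun 8, 2030: 365 days.
Jun 8, 2030 → Jun 8, 2031: 365 days.
Jun 8, 2031 → Jun 8, 2032: 366 days (Feb 29, 2032 is in that span).
Jun 8, 2032 → Jun 8, 2033: 365 days.
Jun 8, 2033 → Jun 8, 2034: 365 days.
Jun 8, 2034 → Jun 8, 2035: 365 days.
Jun 8, 2035 → Jun 8, 2036: 366 days (Feb 29, 2036 is in that span).
Jun 8, 2036 → Jun 8, 2037: 365 days.
Jun 8, 2037 → Jun 8, 2038: 365 days.
Jun 8, 2038 → Jun 8, 2039: 365 days.
Jun 8, 2039 → Jun 8, 2040: 366 days (Feb 29, 2040 is in that span).
Jun 8, 2040 → Jul 8, 2040: 30 days (June has 30).
Jul 8, 2040 → Aug 8, 2040: 31 days (July has 31).
Aug 8, 2040 → Sep 8, 2040: 31 days (August has 31).
Sep 8, 2040 → Oct 8, 2040: 30 days (September has 30).
Oct 8, 2040 → Nov 8, 2040: 31 days (October has 31).
Nov 8, 2040 → Dec 8, 2040: 30 days (November has 30).
Dec 8, 2040 → Jan 8, 2041: 31 days (December has 31).
Jan 8, 2041 → Feb 8, 2041: 31 days (January has 31).
Feb 8, 2041 → Mar 8, 2041: 28 days (February has 28).
Mar 8, 2041 → Apr 8, 2041: 31 days (March has 31).
Apr 8, 2041 → May 8, 2041: 30 days (April has 30).
May 8, 2041 → Jun 8, 2041: 31 days (May has 31).
Jun 8, 2041 → Jul 5, 2041: 27 days.
Total: 5871 days.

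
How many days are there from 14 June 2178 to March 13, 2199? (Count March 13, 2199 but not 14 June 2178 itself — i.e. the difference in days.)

Jun 14, 2178 → Jun 14, 2179: 365 days.
Jun 14, 2179 → Jun 14, 2180: 366 days (Feb 29, 2180 is in that span).
Jun 14, 2180 → Jun 14, 2181: 365 days.
Jun 14, 2181 → Jun 14, 2182: 365 days.
Jun 14, 2182 → Jun 14, 2183: 365 days.
Jun 14, 2183 → Jun 14, 2184: 366 days (Feb 29, 2184 is in that span).
Jun 14, 2184 → Jun 14, 2185: 365 days.
Jun 14, 2185 → Jun 14, 2186: 365 days.
Jun 14, 2186 → Jun 14, 2187: 365 days.
Jun 14, 2187 → Jun 14, 2188: 366 days (Feb 29, 2188 is in that span).
Jun 14, 2188 → Jun 14, 2189: 365 days.
Jun 14, 2189 → Jun 14, 2190: 365 days.
Jun 14, 2190 → Jun 14, 2191: 365 days.
Jun 14, 2191 → Jun 14, 2192: 366 days (Feb 29, 2192 is in that span).
Jun 14, 2192 → Jun 14, 2193: 365 days.
Jun 14, 2193 → Jun 14, 2194: 365 days.
Jun 14, 2194 → Jun 14, 2195: 365 days.
Jun 14, 2195 → Jun 14, 2196: 366 days (Feb 29, 2196 is in that span).
Jun 14, 2196 → Jun 14, 2197: 365 days.
Jun 14, 2197 → Jun 14, 2198: 365 days.
Jun 14, 2198 → Jul 14, 2198: 30 days (June has 30).
Jul 14, 2198 → Aug 14, 2198: 31 days (July has 31).
Aug 14, 2198 → Sep 14, 2198: 31 days (August has 31).
Sep 14, 2198 → Oct 14, 2198: 30 days (September has 30).
Oct 14, 2198 → Nov 14, 2198: 31 days (October has 31).
Nov 14, 2198 → Dec 14, 2198: 30 days (November has 30).
Dec 14, 2198 → Jan 14, 2199: 31 days (December has 31).
Jan 14, 2199 → Feb 14, 2199: 31 days (January has 31).
Feb 14, 2199 → Mar 13, 2199: 27 days.
Total: 7577 days.

7577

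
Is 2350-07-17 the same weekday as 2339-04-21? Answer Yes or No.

No

From Apr 21, 2339 to Jul 17, 2350 is 4105 days.
4105 mod 7 = 3, so they are different weekdays.
(Apr 21, 2339 is a Friday; Jul 17, 2350 is a Monday.)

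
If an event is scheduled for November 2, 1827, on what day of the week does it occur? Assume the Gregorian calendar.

Friday

Doomsday rule: the anchor day for the 1800s is Friday. For year 27: 27÷12 = 2 r 3, and 3÷4 = 0, so 2+3+0 = 5.
Friday + 5 ≡ Wednesday — that's 1827's doomsday.
In November the doomsday date is Nov 7.
Nov 2 is 5 days before Nov 7; 5 mod 7 = 5, so Wednesday − 5 = Friday.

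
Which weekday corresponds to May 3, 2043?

Doomsday rule: the anchor day for the 2000s is Tuesday. For year 43: 43÷12 = 3 r 7, and 7÷4 = 1, so 3+7+1 = 11.
Tuesday + 11 ≡ Saturday — that's 2043's doomsday.
In May the doomsday date is May 9.
May 3 is 6 days before May 9; 6 mod 7 = 6, so Saturday − 6 = Sunday.

Sunday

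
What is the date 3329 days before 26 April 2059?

March 15, 2050

−365 (one year) → Apr 26, 2058 (2964 left).
−365 (one year) → Apr 26, 2057 (2599 left).
−365 (one year) → Apr 26, 2056 (2234 left).
−366 (one year; includes Feb 29, 2056) → Apr 26, 2055 (1868 left).
−365 (one year) → Apr 26, 2054 (1503 left).
−365 (one year) → Apr 26, 2053 (1138 left).
−365 (one year) → Apr 26, 2052 (773 left).
−366 (one year; includes Feb 29, 2052) → Apr 26, 2051 (407 left).
−365 (one year) → Apr 26, 2050 (42 left).
−26 → Mar 31, 2050 (end of Mar, 31 days; 16 left).
−16 → Mar 15, 2050.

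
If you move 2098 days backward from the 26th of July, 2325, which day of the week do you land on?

Jul 26, 2325 is a Sunday.
2098 mod 7 = 5, so 2098 days before a Sunday is Sunday − 5 = Tuesday.

Tuesday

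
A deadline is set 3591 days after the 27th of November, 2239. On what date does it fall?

September 26, 2249

+366 (one year; includes Feb 29, 2240) → Nov 27, 2240 (3225 left).
+365 (one year) → Nov 27, 2241 (2860 left).
+365 (one year) → Nov 27, 2242 (2495 left).
+365 (one year) → Nov 27, 2243 (2130 left).
+366 (one year; includes Feb 29, 2244) → Nov 27, 2244 (1764 left).
+365 (one year) → Nov 27, 2245 (1399 left).
+365 (one year) → Nov 27, 2246 (1034 left).
+365 (one year) → Nov 27, 2247 (669 left).
+366 (one year; includes Feb 29, 2248) → Nov 27, 2248 (303 left).
Nov has 30 days: +4 → Dec 1, 2248 (299 left).
Dec has 31 days: +31 → Jan 1, 2249 (268 left).
Jan has 31 days: +31 → Feb 1, 2249 (237 left).
Feb has 28 days: +28 → Mar 1, 2249 (209 left).
Mar has 31 days: +31 → Apr 1, 2249 (178 left).
Apr has 30 days: +30 → May 1, 2249 (148 left).
May has 31 days: +31 → Jun 1, 2249 (117 left).
Jun has 30 days: +30 → Jul 1, 2249 (87 left).
Jul has 31 days: +31 → Aug 1, 2249 (56 left).
Aug has 31 days: +31 → Sep 1, 2249 (25 left).
+25 → Sep 26, 2249.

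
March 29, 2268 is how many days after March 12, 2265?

1113

Mar 12, 2265 → Mar 12, 2266: 365 days.
Mar 12, 2266 → Mar 12, 2267: 365 days.
Mar 12, 2267 → Apr 12, 2267: 31 days (March has 31).
Apr 12, 2267 → May 12, 2267: 30 days (April has 30).
May 12, 2267 → Jun 12, 2267: 31 days (May has 31).
Jun 12, 2267 → Jul 12, 2267: 30 days (June has 30).
Jul 12, 2267 → Aug 12, 2267: 31 days (July has 31).
Aug 12, 2267 → Sep 12, 2267: 31 days (August has 31).
Sep 12, 2267 → Oct 12, 2267: 30 days (September has 30).
Oct 12, 2267 → Nov 12, 2267: 31 days (October has 31).
Nov 12, 2267 → Dec 12, 2267: 30 days (November has 30).
Dec 12, 2267 → Jan 12, 2268: 31 days (December has 31).
Jan 12, 2268 → Feb 12, 2268: 31 days (January has 31).
Feb 12, 2268 → Mar 12, 2268: 29 days (February has 29).
Mar 12, 2268 → Mar 29, 2268: 17 days.
Total: 1113 days.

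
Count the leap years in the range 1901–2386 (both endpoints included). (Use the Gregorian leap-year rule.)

Multiples of 4 in [1901,2386]: 121.
Of those, multiples of 100: 4 (not leap unless ÷400).
Multiples of 400: 1.
Leap years = 121 − 4 + 1 = 118.

118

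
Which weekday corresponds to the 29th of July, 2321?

Friday

Doomsday rule: the anchor day for the 2300s is Wednesday. For year 21: 21÷12 = 1 r 9, and 9÷4 = 2, so 1+9+2 = 12.
Wednesday + 12 ≡ Monday — that's 2321's doomsday.
In July the doomsday date is Jul 11.
Jul 29 is 18 days after Jul 11; 18 mod 7 = 4, so Monday + 4 = Friday.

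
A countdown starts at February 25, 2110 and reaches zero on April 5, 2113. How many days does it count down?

1135

Feb 25, 2110 → Feb 25, 2111: 365 days.
Feb 25, 2111 → Feb 25, 2112: 365 days.
Feb 25, 2112 → Feb 25, 2113: 366 days (Feb 29, 2112 is in that span).
Feb 25, 2113 → Mar 25, 2113: 28 days (February has 28).
Mar 25, 2113 → Apr 5, 2113: 11 days.
Total: 1135 days.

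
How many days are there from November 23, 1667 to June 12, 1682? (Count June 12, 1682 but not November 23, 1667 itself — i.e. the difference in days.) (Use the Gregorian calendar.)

Nov 23, 1667 → Nov 23, 1668: 366 days (Feb 29, 1668 is in that span).
Nov 23, 1668 → Nov 23, 1669: 365 days.
Nov 23, 1669 → Nov 23, 1670: 365 days.
Nov 23, 1670 → Nov 23, 1671: 365 days.
Nov 23, 1671 → Nov 23, 1672: 366 days (Feb 29, 1672 is in that span).
Nov 23, 1672 → Nov 23, 1673: 365 days.
Nov 23, 1673 → Nov 23, 1674: 365 days.
Nov 23, 1674 → Nov 23, 1675: 365 days.
Nov 23, 1675 → Nov 23, 1676: 366 days (Feb 29, 1676 is in that span).
Nov 23, 1676 → Nov 23, 1677: 365 days.
Nov 23, 1677 → Nov 23, 1678: 365 days.
Nov 23, 1678 → Nov 23, 1679: 365 days.
Nov 23, 1679 → Nov 23, 1680: 366 days (Feb 29, 1680 is in that span).
Nov 23, 1680 → Nov 23, 1681: 365 days.
Nov 23, 1681 → Dec 23, 1681: 30 days (November has 30).
Dec 23, 1681 → Jan 23, 1682: 31 days (December has 31).
Jan 23, 1682 → Feb 23, 1682: 31 days (January has 31).
Feb 23, 1682 → Mar 23, 1682: 28 days (February has 28).
Mar 23, 1682 → Apr 23, 1682: 31 days (March has 31).
Apr 23, 1682 → May 23, 1682: 30 days (April has 30).
May 23, 1682 → Jun 12, 1682: 20 days.
Total: 5315 days.

5315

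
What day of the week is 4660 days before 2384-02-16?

Saturday

Feb 16, 2384 is a Thursday.
4660 mod 7 = 5, so 4660 days before a Thursday is Thursday − 5 = Saturday.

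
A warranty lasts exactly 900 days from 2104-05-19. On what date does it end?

November 5, 2106

+365 (one year) → May 19, 2105 (535 left).
+365 (one year) → May 19, 2106 (170 left).
May has 31 days: +13 → Jun 1, 2106 (157 left).
Jun has 30 days: +30 → Jul 1, 2106 (127 left).
Jul has 31 days: +31 → Aug 1, 2106 (96 left).
Aug has 31 days: +31 → Sep 1, 2106 (65 left).
Sep has 30 days: +30 → Oct 1, 2106 (35 left).
Oct has 31 days: +31 → Nov 1, 2106 (4 left).
+4 → Nov 5, 2106.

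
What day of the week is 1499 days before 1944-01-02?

Jan 2, 1944 is a Sunday.
1499 mod 7 = 1, so 1499 days before a Sunday is Sunday − 1 = Saturday.

Saturday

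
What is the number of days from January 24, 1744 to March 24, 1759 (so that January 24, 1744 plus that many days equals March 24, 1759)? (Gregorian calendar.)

Jan 24, 1744 → Jan 24, 1745: 366 days (Feb 29, 1744 is in that span).
Jan 24, 1745 → Jan 24, 1746: 365 days.
Jan 24, 1746 → Jan 24, 1747: 365 days.
Jan 24, 1747 → Jan 24, 1748: 365 days.
Jan 24, 1748 → Jan 24, 1749: 366 days (Feb 29, 1748 is in that span).
Jan 24, 1749 → Jan 24, 1750: 365 days.
Jan 24, 1750 → Jan 24, 1751: 365 days.
Jan 24, 1751 → Jan 24, 1752: 365 days.
Jan 24, 1752 → Jan 24, 1753: 366 days (Feb 29, 1752 is in that span).
Jan 24, 1753 → Jan 24, 1754: 365 days.
Jan 24, 1754 → Jan 24, 1755: 365 days.
Jan 24, 1755 → Jan 24, 1756: 365 days.
Jan 24, 1756 → Jan 24, 1757: 366 days (Feb 29, 1756 is in that span).
Jan 24, 1757 → Jan 24, 1758: 365 days.
Jan 24, 1758 → Jan 24, 1759: 365 days.
Jan 24, 1759 → Feb 24, 1759: 31 days (January has 31).
Feb 24, 1759 → Mar 24, 1759: 28 days.
Total: 5538 days.

5538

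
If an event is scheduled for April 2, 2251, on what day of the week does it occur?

Doomsday rule: the anchor day for the 2200s is Friday. For year 51: 51÷12 = 4 r 3, and 3÷4 = 0, so 4+3+0 = 7.
Friday + 7 ≡ Friday — that's 2251's doomsday.
In April the doomsday date is Apr 4.
Apr 2 is 2 days before Apr 4; 2 mod 7 = 2, so Friday − 2 = Wednesday.

Wednesday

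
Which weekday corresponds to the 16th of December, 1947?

Doomsday rule: the anchor day for the 1900s is Wednesday. For year 47: 47÷12 = 3 r 11, and 11÷4 = 2, so 3+11+2 = 16.
Wednesday + 16 ≡ Friday — that's 1947's doomsday.
In December the doomsday date is Dec 12.
Dec 16 is 4 days after Dec 12; 4 mod 7 = 4, so Friday + 4 = Tuesday.

Tuesday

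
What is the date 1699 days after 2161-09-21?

+365 (one year) → Sep 21, 2162 (1334 left).
+365 (one year) → Sep 21, 2163 (969 left).
+366 (one year; includes Feb 29, 2164) → Sep 21, 2164 (603 left).
+365 (one year) → Sep 21, 2165 (238 left).
Sep has 30 days: +10 → Oct 1, 2165 (228 left).
Oct has 31 days: +31 → Nov 1, 2165 (197 left).
Nov has 30 days: +30 → Dec 1, 2165 (167 left).
Dec has 31 days: +31 → Jan 1, 2166 (136 left).
Jan has 31 days: +31 → Feb 1, 2166 (105 left).
Feb has 28 days: +28 → Mar 1, 2166 (77 left).
Mar has 31 days: +31 → Apr 1, 2166 (46 left).
Apr has 30 days: +30 → May 1, 2166 (16 left).
+16 → May 17, 2166.

May 17, 2166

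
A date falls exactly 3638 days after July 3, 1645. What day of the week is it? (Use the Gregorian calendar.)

Saturday

Jul 3, 1645 is a Monday.
3638 mod 7 = 5, so 3638 days after a Monday is Monday + 5 = Saturday.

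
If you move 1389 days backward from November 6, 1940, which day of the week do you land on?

Sunday

First find the weekday of Nov 6, 1940. Doomsday rule: the anchor day for the 1900s is Wednesday. For year 40: 40÷12 = 3 r 4, and 4÷4 = 1, so 3+4+1 = 8.
Wednesday + 8 ≡ Thursday — that's 1940's doomsday.
In November the doomsday date is Nov 7.
Nov 6 is 1 day before Nov 7; 1 mod 7 = 1, so Thursday − 1 = Wednesday.
1389 mod 7 = 3, so 1389 days before a Wednesday is Wednesday − 3 = Sunday.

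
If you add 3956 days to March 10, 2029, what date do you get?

January 8, 2040

+365 (one year) → Mar 10, 2030 (3591 left).
+365 (one year) → Mar 10, 2031 (3226 left).
+366 (one year; includes Feb 29, 2032) → Mar 10, 2032 (2860 left).
+365 (one year) → Mar 10, 2033 (2495 left).
+365 (one year) → Mar 10, 2034 (2130 left).
+365 (one year) → Mar 10, 2035 (1765 left).
+366 (one year; includes Feb 29, 2036) → Mar 10, 2036 (1399 left).
+365 (one year) → Mar 10, 2037 (1034 left).
+365 (one year) → Mar 10, 2038 (669 left).
+365 (one year) → Mar 10, 2039 (304 left).
Mar has 31 days: +22 → Apr 1, 2039 (282 left).
Apr has 30 days: +30 → May 1, 2039 (252 left).
May has 31 days: +31 → Jun 1, 2039 (221 left).
Jun has 30 days: +30 → Jul 1, 2039 (191 left).
Jul has 31 days: +31 → Aug 1, 2039 (160 left).
Aug has 31 days: +31 → Sep 1, 2039 (129 left).
Sep has 30 days: +30 → Oct 1, 2039 (99 left).
Oct has 31 days: +31 → Nov 1, 2039 (68 left).
Nov has 30 days: +30 → Dec 1, 2039 (38 left).
Dec has 31 days: +31 → Jan 1, 2040 (7 left).
+7 → Jan 8, 2040.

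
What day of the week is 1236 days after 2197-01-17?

First find the weekday of Jan 17, 2197. Doomsday rule: the anchor day for the 2100s is Sunday. For year 97: 97÷12 = 8 r 1, and 1÷4 = 0, so 8+1+0 = 9.
Sunday + 9 ≡ Tuesday — that's 2197's doomsday.
In January the doomsday date is Jan 3 (2197 is not a leap year).
Jan 17 is 14 days after Jan 3; 14 mod 7 = 0, so Tuesday + 0 = Tuesday.
1236 mod 7 = 4, so 1236 days after a Tuesday is Tuesday + 4 = Saturday.

Saturday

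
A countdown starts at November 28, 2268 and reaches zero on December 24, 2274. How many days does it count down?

Nov 28, 2268 → Nov 28, 2269: 365 days.
Nov 28, 2269 → Nov 28, 2270: 365 days.
Nov 28, 2270 → Nov 28, 2271: 365 days.
Nov 28, 2271 → Nov 28, 2272: 366 days (Feb 29, 2272 is in that span).
Nov 28, 2272 → Nov 28, 2273: 365 days.
Nov 28, 2273 → Dec 28, 2273: 30 days (November has 30).
Dec 28, 2273 → Jan 28, 2274: 31 days (December has 31).
Jan 28, 2274 → Feb 28, 2274: 31 days (January has 31).
Feb 28, 2274 → Mar 28, 2274: 28 days (February has 28).
Mar 28, 2274 → Apr 28, 2274: 31 days (March has 31).
Apr 28, 2274 → May 28, 2274: 30 days (April has 30).
May 28, 2274 → Jun 28, 2274: 31 days (May has 31).
Jun 28, 2274 → Jul 28, 2274: 30 days (June has 30).
Jul 28, 2274 → Aug 28, 2274: 31 days (July has 31).
Aug 28, 2274 → Sep 28, 2274: 31 days (August has 31).
Sep 28, 2274 → Oct 28, 2274: 30 days (September has 30).
Oct 28, 2274 → Nov 28, 2274: 31 days (October has 31).
Nov 28, 2274 → Dec 24, 2274: 26 days.
Total: 2217 days.

2217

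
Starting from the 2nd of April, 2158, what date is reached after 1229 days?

+365 (one year) → Apr 2, 2159 (864 left).
+366 (one year; includes Feb 29, 2160) → Apr 2, 2160 (498 left).
+365 (one year) → Apr 2, 2161 (133 left).
Apr has 30 days: +29 → May 1, 2161 (104 left).
May has 31 days: +31 → Jun 1, 2161 (73 left).
Jun has 30 days: +30 → Jul 1, 2161 (43 left).
Jul has 31 days: +31 → Aug 1, 2161 (12 left).
+12 → Aug 13, 2161.

August 13, 2161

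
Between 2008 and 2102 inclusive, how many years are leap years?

Multiples of 4 in [2008,2102]: 24.
Of those, multiples of 100: 1 (not leap unless ÷400).
Multiples of 400: 0.
Leap years = 24 − 1 + 0 = 23.

23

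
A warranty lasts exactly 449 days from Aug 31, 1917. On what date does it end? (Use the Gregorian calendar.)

+365 (one year) → Aug 31, 1918 (84 left).
Aug has 31 days: +1 → Sep 1, 1918 (83 left).
Sep has 30 days: +30 → Oct 1, 1918 (53 left).
Oct has 31 days: +31 → Nov 1, 1918 (22 left).
+22 → Nov 23, 1918.

November 23, 1918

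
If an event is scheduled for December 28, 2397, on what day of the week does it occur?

Doomsday rule: the anchor day for the 2300s is Wednesday. For year 97: 97÷12 = 8 r 1, and 1÷4 = 0, so 8+1+0 = 9.
Wednesday + 9 ≡ Friday — that's 2397's doomsday.
In December the doomsday date is Dec 12.
Dec 28 is 16 days after Dec 12; 16 mod 7 = 2, so Friday + 2 = Sunday.

Sunday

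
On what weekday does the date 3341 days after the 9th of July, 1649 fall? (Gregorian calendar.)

Jul 9, 1649 is a Friday.
3341 mod 7 = 2, so 3341 days after a Friday is Friday + 2 = Sunday.

Sunday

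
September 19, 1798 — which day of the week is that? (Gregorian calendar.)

Doomsday rule: the anchor day for the 1700s is Sunday. For year 98: 98÷12 = 8 r 2, and 2÷4 = 0, so 8+2+0 = 10.
Sunday + 10 ≡ Wednesday — that's 1798's doomsday.
In September the doomsday date is Sep 5.
Sep 19 is 14 days after Sep 5; 14 mod 7 = 0, so Wednesday + 0 = Wednesday.

Wednesday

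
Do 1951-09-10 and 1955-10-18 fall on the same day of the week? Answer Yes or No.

No

From Sep 10, 1951 to Oct 18, 1955 is 1499 days.
1499 mod 7 = 1, so they are different weekdays.
(Sep 10, 1951 is a Monday; Oct 18, 1955 is a Tuesday.)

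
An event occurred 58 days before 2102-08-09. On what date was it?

June 12, 2102

−9 → Jul 31, 2102 (end of Jul, 31 days; 49 left).
−31 → Jun 30, 2102 (end of Jun, 30 days; 18 left).
−18 → Jun 12, 2102.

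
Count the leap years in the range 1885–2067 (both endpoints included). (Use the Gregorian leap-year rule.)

Multiples of 4 in [1885,2067]: 45.
Of those, multiples of 100: 2 (not leap unless ÷400).
Multiples of 400: 1.
Leap years = 45 − 2 + 1 = 44.

44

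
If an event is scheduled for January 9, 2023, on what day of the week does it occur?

Doomsday rule: the anchor day for the 2000s is Tuesday. For year 23: 23÷12 = 1 r 11, and 11÷4 = 2, so 1+11+2 = 14.
Tuesday + 14 ≡ Tuesday — that's 2023's doomsday.
In January the doomsday date is Jan 3 (2023 is not a leap year).
Jan 9 is 6 days after Jan 3; 6 mod 7 = 6, so Tuesday + 6 = Monday.

Monday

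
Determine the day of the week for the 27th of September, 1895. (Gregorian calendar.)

Doomsday rule: the anchor day for the 1800s is Friday. For year 95: 95÷12 = 7 r 11, and 11÷4 = 2, so 7+11+2 = 20.
Friday + 20 ≡ Thursday — that's 1895's doomsday.
In September the doomsday date is Sep 5.
Sep 27 is 22 days after Sep 5; 22 mod 7 = 1, so Thursday + 1 = Friday.

Friday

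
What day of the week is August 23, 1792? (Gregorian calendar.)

Thursday

Doomsday rule: the anchor day for the 1700s is Sunday. For year 92: 92÷12 = 7 r 8, and 8÷4 = 2, so 7+8+2 = 17.
Sunday + 17 ≡ Wednesday — that's 1792's doomsday.
In August the doomsday date is Aug 8.
Aug 23 is 15 days after Aug 8; 15 mod 7 = 1, so Wednesday + 1 = Thursday.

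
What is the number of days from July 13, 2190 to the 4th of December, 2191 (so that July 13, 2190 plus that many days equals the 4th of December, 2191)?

509

Jul 13, 2190 → Jul 13, 2191: 365 days.
Jul 13, 2191 → Aug 13, 2191: 31 days (July has 31).
Aug 13, 2191 → Sep 13, 2191: 31 days (August has 31).
Sep 13, 2191 → Oct 13, 2191: 30 days (September has 30).
Oct 13, 2191 → Nov 13, 2191: 31 days (October has 31).
Nov 13, 2191 → Dec 4, 2191: 21 days.
Total: 509 days.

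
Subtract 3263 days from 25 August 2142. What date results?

September 18, 2133

−365 (one year) → Aug 25, 2141 (2898 left).
−365 (one year) → Aug 25, 2140 (2533 left).
−366 (one year; includes Feb 29, 2140) → Aug 25, 2139 (2167 left).
−365 (one year) → Aug 25, 2138 (1802 left).
−365 (one year) → Aug 25, 2137 (1437 left).
−365 (one year) → Aug 25, 2136 (1072 left).
−366 (one year; includes Feb 29, 2136) → Aug 25, 2135 (706 left).
−365 (one year) → Aug 25, 2134 (341 left).
−25 → Jul 31, 2134 (end of Jul, 31 days; 316 left).
−31 → Jun 30, 2134 (end of Jun, 30 days; 285 left).
−30 → May 31, 2134 (end of May, 31 days; 255 left).
−31 → Apr 30, 2134 (end of Apr, 30 days; 224 left).
−30 → Mar 31, 2134 (end of Mar, 31 days; 194 left).
−31 → Feb 28, 2134 (end of Feb, 28 days; 163 left).
−28 → Jan 31, 2134 (end of Jan, 31 days; 135 left).
−31 → Dec 31, 2133 (end of Dec, 31 days; 104 left).
−31 → Nov 30, 2133 (end of Nov, 30 days; 73 left).
−30 → Oct 31, 2133 (end of Oct, 31 days; 43 left).
−31 → Sep 30, 2133 (end of Sep, 30 days; 12 left).
−12 → Sep 18, 2133.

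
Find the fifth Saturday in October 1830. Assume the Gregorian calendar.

October 1, 1830 is a Friday.
The first Saturday is therefore October 2 (1 days later).
The fifth Saturday is 2 + 4×7 = October 30.

October 30, 1830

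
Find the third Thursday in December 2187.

December 1, 2187 is a Saturday.
The first Thursday is therefore December 6 (5 days later).
The third Thursday is 6 + 2×7 = December 20.

December 20, 2187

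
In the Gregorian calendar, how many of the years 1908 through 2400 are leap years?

121

Multiples of 4 in [1908,2400]: 124.
Of those, multiples of 100: 5 (not leap unless ÷400).
Multiples of 400: 2.
Leap years = 124 − 5 + 2 = 121.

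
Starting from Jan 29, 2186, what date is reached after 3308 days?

February 19, 2195

+365 (one year) → Jan 29, 2187 (2943 left).
+365 (one year) → Jan 29, 2188 (2578 left).
+366 (one year; includes Feb 29, 2188) → Jan 29, 2189 (2212 left).
+365 (one year) → Jan 29, 2190 (1847 left).
+365 (one year) → Jan 29, 2191 (1482 left).
+365 (one year) → Jan 29, 2192 (1117 left).
+366 (one year; includes Feb 29, 2192) → Jan 29, 2193 (751 left).
+365 (one year) → Jan 29, 2194 (386 left).
Jan has 31 days: +3 → Feb 1, 2194 (383 left).
Feb has 28 days: +28 → Mar 1, 2194 (355 left).
Mar has 31 days: +31 → Apr 1, 2194 (324 left).
Apr has 30 days: +30 → May 1, 2194 (294 left).
May has 31 days: +31 → Jun 1, 2194 (263 left).
Jun has 30 days: +30 → Jul 1, 2194 (233 left).
Jul has 31 days: +31 → Aug 1, 2194 (202 left).
Aug has 31 days: +31 → Sep 1, 2194 (171 left).
Sep has 30 days: +30 → Oct 1, 2194 (141 left).
Oct has 31 days: +31 → Nov 1, 2194 (110 left).
Nov has 30 days: +30 → Dec 1, 2194 (80 left).
Dec has 31 days: +31 → Jan 1, 2195 (49 left).
Jan has 31 days: +31 → Feb 1, 2195 (18 left).
+18 → Feb 19, 2195.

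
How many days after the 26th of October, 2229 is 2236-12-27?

2619

Oct 26, 2229 → Oct 26, 2230: 365 days.
Oct 26, 2230 → Oct 26, 2231: 365 days.
Oct 26, 2231 → Oct 26, 2232: 366 days (Feb 29, 2232 is in that span).
Oct 26, 2232 → Oct 26, 2233: 365 days.
Oct 26, 2233 → Oct 26, 2234: 365 days.
Oct 26, 2234 → Oct 26, 2235: 365 days.
Oct 26, 2235 → Oct 26, 2236: 366 days (Feb 29, 2236 is in that span).
Oct 26, 2236 → Nov 26, 2236: 31 days (October has 31).
Nov 26, 2236 → Dec 26, 2236: 30 days (November has 30).
Dec 26, 2236 → Dec 27, 2236: 1 days.
Total: 2619 days.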